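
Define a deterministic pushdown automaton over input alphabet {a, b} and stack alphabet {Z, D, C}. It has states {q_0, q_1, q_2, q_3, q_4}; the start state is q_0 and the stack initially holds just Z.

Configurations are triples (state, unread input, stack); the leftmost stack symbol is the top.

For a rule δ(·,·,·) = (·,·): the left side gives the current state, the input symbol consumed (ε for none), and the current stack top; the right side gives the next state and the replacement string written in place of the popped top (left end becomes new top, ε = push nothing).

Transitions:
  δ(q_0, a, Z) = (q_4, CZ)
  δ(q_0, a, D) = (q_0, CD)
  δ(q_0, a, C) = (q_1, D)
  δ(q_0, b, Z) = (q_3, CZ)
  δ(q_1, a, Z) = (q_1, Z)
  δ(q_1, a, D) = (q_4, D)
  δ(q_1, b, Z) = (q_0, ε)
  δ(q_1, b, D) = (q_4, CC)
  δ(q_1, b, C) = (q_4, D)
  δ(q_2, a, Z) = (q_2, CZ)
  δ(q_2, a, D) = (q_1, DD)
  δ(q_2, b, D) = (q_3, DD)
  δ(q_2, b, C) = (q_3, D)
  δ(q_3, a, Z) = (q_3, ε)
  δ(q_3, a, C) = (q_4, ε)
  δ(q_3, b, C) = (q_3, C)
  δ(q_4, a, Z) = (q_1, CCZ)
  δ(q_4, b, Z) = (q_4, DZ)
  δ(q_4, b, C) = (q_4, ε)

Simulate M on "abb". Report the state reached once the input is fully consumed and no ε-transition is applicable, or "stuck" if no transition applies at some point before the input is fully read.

(q_0, abb, Z)
  read a, top Z: go to q_4, push CZ → (q_4, bb, CZ)
  read b, top C: go to q_4, push ε → (q_4, b, Z)
  read b, top Z: go to q_4, push DZ → (q_4, ε, DZ)
All input consumed; M is in state q_4.

q_4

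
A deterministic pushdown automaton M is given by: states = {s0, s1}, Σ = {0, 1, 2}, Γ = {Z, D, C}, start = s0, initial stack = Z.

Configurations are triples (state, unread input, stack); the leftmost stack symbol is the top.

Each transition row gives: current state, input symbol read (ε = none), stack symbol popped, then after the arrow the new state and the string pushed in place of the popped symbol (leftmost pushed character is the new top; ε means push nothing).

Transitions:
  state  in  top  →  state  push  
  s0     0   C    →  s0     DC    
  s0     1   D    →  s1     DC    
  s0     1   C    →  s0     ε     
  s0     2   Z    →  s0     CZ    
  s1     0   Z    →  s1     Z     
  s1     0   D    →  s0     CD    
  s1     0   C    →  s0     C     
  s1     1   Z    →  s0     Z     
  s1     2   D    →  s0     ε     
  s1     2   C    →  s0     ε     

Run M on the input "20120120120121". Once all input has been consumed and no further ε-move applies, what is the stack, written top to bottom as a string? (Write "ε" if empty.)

CCCCZ

(s0, 20120120120121, Z) ⊢ (s0, 0120120120121, CZ) ⊢ (s0, 120120120121, DCZ) ⊢ (s1, 20120120121, DCCZ) ⊢ (s0, 0120120121, CCZ) ⊢ (s0, 120120121, DCCZ) ⊢ (s1, 20120121, DCCCZ) ⊢ (s0, 0120121, CCCZ) ⊢ (s0, 120121, DCCCZ) ⊢ (s1, 20121, DCCCCZ) ⊢ (s0, 0121, CCCCZ) ⊢ (s0, 121, DCCCCZ) ⊢ (s1, 21, DCCCCCZ) ⊢ (s0, 1, CCCCCZ) ⊢ (s0, ε, CCCCZ)
All input consumed in state s0 with stack CCCCZ.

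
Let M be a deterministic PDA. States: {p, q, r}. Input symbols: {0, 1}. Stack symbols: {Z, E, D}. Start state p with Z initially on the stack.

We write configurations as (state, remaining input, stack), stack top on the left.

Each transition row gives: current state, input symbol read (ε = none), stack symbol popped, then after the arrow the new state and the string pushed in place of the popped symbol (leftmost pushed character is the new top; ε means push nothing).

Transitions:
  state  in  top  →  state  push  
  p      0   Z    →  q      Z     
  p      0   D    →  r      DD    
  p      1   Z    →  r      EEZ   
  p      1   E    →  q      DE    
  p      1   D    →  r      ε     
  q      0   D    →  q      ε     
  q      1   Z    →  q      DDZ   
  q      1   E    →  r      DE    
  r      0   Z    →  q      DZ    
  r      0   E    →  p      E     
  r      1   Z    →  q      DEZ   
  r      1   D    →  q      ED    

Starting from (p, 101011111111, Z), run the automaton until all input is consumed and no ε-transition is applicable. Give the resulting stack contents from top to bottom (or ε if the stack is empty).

(p, 101011111111, Z)
  read 1, top Z: go to r, push EEZ → (r, 01011111111, EEZ)
  read 0, top E: go to p, push E → (p, 1011111111, EEZ)
  read 1, top E: go to q, push DE → (q, 011111111, DEEZ)
  read 0, top D: go to q, push ε → (q, 11111111, EEZ)
  read 1, top E: go to r, push DE → (r, 1111111, DEEZ)
  read 1, top D: go to q, push ED → (q, 111111, EDEEZ)
  read 1, top E: go to r, push DE → (r, 11111, DEDEEZ)
  read 1, top D: go to q, push ED → (q, 1111, EDEDEEZ)
  read 1, top E: go to r, push DE → (r, 111, DEDEDEEZ)
  read 1, top D: go to q, push ED → (q, 11, EDEDEDEEZ)
  read 1, top E: go to r, push DE → (r, 1, DEDEDEDEEZ)
  read 1, top D: go to q, push ED → (q, ε, EDEDEDEDEEZ)
All input consumed in state q with stack EDEDEDEDEEZ.

EDEDEDEDEEZ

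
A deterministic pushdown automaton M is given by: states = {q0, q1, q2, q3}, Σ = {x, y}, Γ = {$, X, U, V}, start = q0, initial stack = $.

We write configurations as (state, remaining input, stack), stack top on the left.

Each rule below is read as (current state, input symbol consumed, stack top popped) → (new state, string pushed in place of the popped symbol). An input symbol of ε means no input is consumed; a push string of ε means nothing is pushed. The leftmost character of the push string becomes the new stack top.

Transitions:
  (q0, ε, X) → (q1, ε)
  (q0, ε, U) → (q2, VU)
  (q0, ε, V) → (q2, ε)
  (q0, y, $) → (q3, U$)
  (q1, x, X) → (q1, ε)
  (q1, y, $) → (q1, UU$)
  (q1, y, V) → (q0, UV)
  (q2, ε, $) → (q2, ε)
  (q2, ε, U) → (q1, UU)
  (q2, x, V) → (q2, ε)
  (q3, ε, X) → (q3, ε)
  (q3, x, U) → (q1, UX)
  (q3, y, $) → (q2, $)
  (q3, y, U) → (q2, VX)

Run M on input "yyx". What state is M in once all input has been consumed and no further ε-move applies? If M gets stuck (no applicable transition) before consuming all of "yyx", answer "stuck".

(q0, yyx, $)
  read y, top $: go to q3, push U$ → (q3, yx, U$)
  read y, top U: go to q2, push VX → (q2, x, VX$)
  read x, top V: go to q2, push ε → (q2, ε, X$)
All input consumed; M is in state q2.

q2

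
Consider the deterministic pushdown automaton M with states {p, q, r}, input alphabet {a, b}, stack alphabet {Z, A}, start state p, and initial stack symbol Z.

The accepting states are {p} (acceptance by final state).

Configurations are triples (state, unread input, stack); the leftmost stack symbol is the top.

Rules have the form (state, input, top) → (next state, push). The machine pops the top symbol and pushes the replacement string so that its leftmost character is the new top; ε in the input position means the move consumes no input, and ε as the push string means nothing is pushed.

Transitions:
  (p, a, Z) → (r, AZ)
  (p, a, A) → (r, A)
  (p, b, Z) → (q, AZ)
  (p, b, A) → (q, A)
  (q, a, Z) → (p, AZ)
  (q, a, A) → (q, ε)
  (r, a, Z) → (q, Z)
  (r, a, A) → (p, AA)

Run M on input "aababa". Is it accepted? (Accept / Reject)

(p, aababa, Z) ⊢ (r, ababa, AZ) ⊢ (p, baba, AAZ) ⊢ (q, aba, AAZ) ⊢ (q, ba, AZ)
No transition applies at (q, ba, AZ); input not fully consumed.

Reject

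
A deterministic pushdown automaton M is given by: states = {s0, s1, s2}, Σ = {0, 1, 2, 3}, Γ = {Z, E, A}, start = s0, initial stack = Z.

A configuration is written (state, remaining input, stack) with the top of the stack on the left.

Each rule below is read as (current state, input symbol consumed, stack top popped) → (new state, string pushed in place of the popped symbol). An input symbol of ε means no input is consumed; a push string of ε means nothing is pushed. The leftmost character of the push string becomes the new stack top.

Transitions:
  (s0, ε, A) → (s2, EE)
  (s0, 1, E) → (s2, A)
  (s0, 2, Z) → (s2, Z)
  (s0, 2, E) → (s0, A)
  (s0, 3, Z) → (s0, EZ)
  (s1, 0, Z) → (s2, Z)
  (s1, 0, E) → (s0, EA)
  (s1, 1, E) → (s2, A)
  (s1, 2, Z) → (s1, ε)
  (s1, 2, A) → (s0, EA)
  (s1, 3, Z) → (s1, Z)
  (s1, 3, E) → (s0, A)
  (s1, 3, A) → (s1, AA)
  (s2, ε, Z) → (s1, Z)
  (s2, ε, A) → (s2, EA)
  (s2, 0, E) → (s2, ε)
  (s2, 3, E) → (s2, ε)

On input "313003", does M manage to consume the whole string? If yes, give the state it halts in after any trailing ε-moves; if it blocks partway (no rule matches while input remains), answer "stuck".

s2

(s0, 313003, Z) ⊢ (s0, 13003, EZ) ⊢ (s2, 3003, AZ) ⊢ (s2, 3003, EAZ) ⊢ (s2, 003, AZ) ⊢ (s2, 003, EAZ) ⊢ (s2, 03, AZ) ⊢ (s2, 03, EAZ) ⊢ (s2, 3, AZ) ⊢ (s2, 3, EAZ) ⊢ (s2, ε, AZ) ⊢ (s2, ε, EAZ)
All input consumed; M is in state s2.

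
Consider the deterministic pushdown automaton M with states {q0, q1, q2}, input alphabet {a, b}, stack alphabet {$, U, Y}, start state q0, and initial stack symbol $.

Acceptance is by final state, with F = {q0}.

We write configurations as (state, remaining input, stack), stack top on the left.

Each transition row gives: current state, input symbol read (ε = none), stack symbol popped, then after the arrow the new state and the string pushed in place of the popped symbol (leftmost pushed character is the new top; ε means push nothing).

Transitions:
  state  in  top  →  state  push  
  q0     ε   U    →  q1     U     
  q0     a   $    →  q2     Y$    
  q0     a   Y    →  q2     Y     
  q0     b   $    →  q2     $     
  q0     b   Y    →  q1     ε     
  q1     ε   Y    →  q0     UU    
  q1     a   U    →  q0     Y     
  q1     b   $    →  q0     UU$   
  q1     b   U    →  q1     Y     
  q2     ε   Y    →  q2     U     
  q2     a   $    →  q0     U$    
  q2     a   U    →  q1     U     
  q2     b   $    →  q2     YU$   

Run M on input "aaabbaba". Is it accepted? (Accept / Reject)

(q0, aaabbaba, $)
  read a, top $: go to q2, push Y$ → (q2, aabbaba, Y$)
  ε-move, top Y: go to q2, push U → (q2, aabbaba, U$)
  read a, top U: go to q1, push U → (q1, abbaba, U$)
  read a, top U: go to q0, push Y → (q0, bbaba, Y$)
  read b, top Y: go to q1, push ε → (q1, baba, $)
  read b, top $: go to q0, push UU$ → (q0, aba, UU$)
  ε-move, top U: go to q1, push U → (q1, aba, UU$)
  read a, top U: go to q0, push Y → (q0, ba, YU$)
  read b, top Y: go to q1, push ε → (q1, a, U$)
  read a, top U: go to q0, push Y → (q0, ε, Y$)
All input consumed; state q0 ∈ F.

Accept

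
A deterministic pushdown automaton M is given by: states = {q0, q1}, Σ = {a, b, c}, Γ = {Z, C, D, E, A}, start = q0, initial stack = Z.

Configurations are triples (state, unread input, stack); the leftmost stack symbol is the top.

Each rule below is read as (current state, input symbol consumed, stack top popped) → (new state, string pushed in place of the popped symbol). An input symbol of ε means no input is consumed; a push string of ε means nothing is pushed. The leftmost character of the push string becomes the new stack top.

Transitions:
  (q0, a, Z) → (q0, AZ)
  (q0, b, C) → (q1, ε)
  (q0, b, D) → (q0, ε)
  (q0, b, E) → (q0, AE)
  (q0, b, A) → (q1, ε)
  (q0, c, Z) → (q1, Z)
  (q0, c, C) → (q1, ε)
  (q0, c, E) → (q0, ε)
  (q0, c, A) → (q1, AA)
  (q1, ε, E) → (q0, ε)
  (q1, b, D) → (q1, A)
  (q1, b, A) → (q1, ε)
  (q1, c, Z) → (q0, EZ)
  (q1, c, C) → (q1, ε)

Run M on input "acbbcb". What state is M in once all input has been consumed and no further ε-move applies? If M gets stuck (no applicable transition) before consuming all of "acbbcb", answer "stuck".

(q0, acbbcb, Z) ⊢ (q0, cbbcb, AZ) ⊢ (q1, bbcb, AAZ) ⊢ (q1, bcb, AZ) ⊢ (q1, cb, Z) ⊢ (q0, b, EZ) ⊢ (q0, ε, AEZ)
All input consumed; M is in state q0.

q0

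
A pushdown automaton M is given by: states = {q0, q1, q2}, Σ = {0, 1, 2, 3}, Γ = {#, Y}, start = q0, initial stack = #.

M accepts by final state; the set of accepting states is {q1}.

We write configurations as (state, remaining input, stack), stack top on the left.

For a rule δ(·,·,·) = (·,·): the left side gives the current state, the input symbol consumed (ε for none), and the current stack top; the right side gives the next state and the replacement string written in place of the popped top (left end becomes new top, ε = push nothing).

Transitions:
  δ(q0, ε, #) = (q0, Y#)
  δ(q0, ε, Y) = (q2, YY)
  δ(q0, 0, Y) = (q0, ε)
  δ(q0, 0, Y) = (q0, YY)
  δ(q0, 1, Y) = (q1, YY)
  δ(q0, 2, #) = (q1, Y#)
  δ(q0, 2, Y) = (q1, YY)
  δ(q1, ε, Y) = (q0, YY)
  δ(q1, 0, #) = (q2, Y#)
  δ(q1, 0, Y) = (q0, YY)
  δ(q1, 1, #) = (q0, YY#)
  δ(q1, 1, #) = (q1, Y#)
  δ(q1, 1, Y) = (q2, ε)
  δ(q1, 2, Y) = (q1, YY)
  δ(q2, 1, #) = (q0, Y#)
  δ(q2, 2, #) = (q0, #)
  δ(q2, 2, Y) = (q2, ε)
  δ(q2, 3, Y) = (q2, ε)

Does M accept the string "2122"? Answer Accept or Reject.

Accept

One accepting computation: (q0, 2122, #) ⊢ (q1, 122, Y#) ⊢ (q2, 22, #) ⊢ (q0, 2, #) ⊢ (q1, ε, Y#)
All input consumed and state q1 ∈ F.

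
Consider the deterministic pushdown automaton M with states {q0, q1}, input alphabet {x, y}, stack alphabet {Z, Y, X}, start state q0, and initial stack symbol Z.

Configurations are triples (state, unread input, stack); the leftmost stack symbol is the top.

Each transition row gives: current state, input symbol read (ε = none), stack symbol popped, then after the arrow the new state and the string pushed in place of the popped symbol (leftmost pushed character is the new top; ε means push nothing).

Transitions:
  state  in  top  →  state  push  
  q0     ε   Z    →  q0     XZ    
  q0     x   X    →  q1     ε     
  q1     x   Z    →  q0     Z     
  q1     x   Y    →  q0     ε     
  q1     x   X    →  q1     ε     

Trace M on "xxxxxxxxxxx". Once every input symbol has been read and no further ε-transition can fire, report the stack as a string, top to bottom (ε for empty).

(q0, xxxxxxxxxxx, Z)
  ε-move, top Z: go to q0, push XZ → (q0, xxxxxxxxxxx, XZ)
  read x, top X: go to q1, push ε → (q1, xxxxxxxxxx, Z)
  read x, top Z: go to q0, push Z → (q0, xxxxxxxxx, Z)
  ε-move, top Z: go to q0, push XZ → (q0, xxxxxxxxx, XZ)
  read x, top X: go to q1, push ε → (q1, xxxxxxxx, Z)
  read x, top Z: go to q0, push Z → (q0, xxxxxxx, Z)
  ε-move, top Z: go to q0, push XZ → (q0, xxxxxxx, XZ)
  read x, top X: go to q1, push ε → (q1, xxxxxx, Z)
  read x, top Z: go to q0, push Z → (q0, xxxxx, Z)
  ε-move, top Z: go to q0, push XZ → (q0, xxxxx, XZ)
  read x, top X: go to q1, push ε → (q1, xxxx, Z)
  read x, top Z: go to q0, push Z → (q0, xxx, Z)
  ε-move, top Z: go to q0, push XZ → (q0, xxx, XZ)
  read x, top X: go to q1, push ε → (q1, xx, Z)
  read x, top Z: go to q0, push Z → (q0, x, Z)
  ε-move, top Z: go to q0, push XZ → (q0, x, XZ)
  read x, top X: go to q1, push ε → (q1, ε, Z)
All input consumed in state q1 with stack Z.

Z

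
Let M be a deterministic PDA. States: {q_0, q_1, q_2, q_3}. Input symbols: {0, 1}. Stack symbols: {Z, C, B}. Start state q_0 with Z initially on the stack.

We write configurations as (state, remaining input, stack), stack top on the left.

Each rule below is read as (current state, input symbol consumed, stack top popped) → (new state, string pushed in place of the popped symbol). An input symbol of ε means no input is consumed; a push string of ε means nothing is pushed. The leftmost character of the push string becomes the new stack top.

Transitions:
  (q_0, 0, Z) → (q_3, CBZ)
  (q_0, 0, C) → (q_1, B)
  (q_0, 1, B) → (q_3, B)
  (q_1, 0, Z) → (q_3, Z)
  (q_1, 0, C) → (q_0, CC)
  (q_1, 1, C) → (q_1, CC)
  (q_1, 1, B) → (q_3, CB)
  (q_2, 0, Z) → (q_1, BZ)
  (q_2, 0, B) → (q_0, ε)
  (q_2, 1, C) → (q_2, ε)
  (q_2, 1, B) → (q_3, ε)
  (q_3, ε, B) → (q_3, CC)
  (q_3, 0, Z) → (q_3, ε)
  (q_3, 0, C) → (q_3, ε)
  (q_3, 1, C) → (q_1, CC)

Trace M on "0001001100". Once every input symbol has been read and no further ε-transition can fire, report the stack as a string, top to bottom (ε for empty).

(q_0, 0001001100, Z)
  read 0, top Z: go to q_3, push CBZ → (q_3, 001001100, CBZ)
  read 0, top C: go to q_3, push ε → (q_3, 01001100, BZ)
  ε-move, top B: go to q_3, push CC → (q_3, 01001100, CCZ)
  read 0, top C: go to q_3, push ε → (q_3, 1001100, CZ)
  read 1, top C: go to q_1, push CC → (q_1, 001100, CCZ)
  read 0, top C: go to q_0, push CC → (q_0, 01100, CCCZ)
  read 0, top C: go to q_1, push B → (q_1, 1100, BCCZ)
  read 1, top B: go to q_3, push CB → (q_3, 100, CBCCZ)
  read 1, top C: go to q_1, push CC → (q_1, 00, CCBCCZ)
  read 0, top C: go to q_0, push CC → (q_0, 0, CCCBCCZ)
  read 0, top C: go to q_1, push B → (q_1, ε, BCCBCCZ)
All input consumed in state q_1 with stack BCCBCCZ.

BCCBCCZ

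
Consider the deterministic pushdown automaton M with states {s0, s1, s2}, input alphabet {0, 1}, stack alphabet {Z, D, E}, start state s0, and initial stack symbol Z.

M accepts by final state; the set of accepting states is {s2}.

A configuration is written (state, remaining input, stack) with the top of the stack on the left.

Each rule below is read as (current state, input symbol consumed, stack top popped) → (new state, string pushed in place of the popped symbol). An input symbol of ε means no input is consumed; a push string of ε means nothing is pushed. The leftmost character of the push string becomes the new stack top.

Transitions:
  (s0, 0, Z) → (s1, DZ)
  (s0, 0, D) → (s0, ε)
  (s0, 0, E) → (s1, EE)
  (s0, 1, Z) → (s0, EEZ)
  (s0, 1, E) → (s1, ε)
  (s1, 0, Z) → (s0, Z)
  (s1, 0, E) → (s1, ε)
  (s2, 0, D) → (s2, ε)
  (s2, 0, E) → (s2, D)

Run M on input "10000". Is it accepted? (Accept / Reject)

(s0, 10000, Z)
  read 1, top Z: go to s0, push EEZ → (s0, 0000, EEZ)
  read 0, top E: go to s1, push EE → (s1, 000, EEEZ)
  read 0, top E: go to s1, push ε → (s1, 00, EEZ)
  read 0, top E: go to s1, push ε → (s1, 0, EZ)
  read 0, top E: go to s1, push ε → (s1, ε, Z)
All input consumed; state s1 ∉ F and no further ε-move applies.

Reject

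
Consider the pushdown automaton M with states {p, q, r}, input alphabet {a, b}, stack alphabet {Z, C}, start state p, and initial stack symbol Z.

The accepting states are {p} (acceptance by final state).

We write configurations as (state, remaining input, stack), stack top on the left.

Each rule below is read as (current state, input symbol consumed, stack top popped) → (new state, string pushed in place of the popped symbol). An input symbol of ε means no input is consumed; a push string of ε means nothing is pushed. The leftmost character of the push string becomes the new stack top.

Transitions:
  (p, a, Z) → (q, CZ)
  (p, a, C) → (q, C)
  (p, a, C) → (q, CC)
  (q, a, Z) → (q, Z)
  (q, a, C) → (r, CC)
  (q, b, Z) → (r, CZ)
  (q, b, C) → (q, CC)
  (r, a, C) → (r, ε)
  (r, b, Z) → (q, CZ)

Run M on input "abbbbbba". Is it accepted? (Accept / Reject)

No computation consumes all input and reaches a final state.

Reject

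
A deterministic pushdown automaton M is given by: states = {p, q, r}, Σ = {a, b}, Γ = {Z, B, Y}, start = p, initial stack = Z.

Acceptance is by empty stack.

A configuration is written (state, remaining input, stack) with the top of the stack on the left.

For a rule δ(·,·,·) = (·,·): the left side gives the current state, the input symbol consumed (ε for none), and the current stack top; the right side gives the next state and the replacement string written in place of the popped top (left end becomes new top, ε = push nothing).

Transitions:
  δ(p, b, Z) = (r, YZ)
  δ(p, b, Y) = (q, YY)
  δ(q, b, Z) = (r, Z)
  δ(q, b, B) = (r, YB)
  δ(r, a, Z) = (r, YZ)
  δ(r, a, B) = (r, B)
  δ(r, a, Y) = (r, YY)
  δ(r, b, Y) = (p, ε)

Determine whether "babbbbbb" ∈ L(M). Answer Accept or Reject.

Reject

(p, babbbbbb, Z)
  read b, top Z: go to r, push YZ → (r, abbbbbb, YZ)
  read a, top Y: go to r, push YY → (r, bbbbbb, YYZ)
  read b, top Y: go to p, push ε → (p, bbbbb, YZ)
  read b, top Y: go to q, push YY → (q, bbbb, YYZ)
No transition applies at (q, bbbb, YYZ); input not fully consumed.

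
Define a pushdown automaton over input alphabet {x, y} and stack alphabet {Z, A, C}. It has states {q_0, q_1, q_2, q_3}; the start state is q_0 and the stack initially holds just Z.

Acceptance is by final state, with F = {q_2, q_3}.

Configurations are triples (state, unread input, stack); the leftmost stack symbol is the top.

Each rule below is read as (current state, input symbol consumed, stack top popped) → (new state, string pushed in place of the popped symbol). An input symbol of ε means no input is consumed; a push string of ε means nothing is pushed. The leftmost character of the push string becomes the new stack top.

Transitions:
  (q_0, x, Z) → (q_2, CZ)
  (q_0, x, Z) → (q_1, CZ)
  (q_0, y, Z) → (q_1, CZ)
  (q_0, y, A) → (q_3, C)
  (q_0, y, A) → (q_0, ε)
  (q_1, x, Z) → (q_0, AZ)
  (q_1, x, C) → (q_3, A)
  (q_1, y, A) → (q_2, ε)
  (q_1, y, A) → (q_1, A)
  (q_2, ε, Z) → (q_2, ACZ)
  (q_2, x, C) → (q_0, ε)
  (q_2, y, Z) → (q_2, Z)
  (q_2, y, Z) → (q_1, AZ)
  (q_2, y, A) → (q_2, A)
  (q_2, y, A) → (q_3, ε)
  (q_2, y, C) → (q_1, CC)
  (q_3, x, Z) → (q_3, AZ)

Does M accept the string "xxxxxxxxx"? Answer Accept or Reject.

Accept

One accepting computation: (q_0, xxxxxxxxx, Z) ⊢ (q_2, xxxxxxxx, CZ) ⊢ (q_0, xxxxxxx, Z) ⊢ (q_2, xxxxxx, CZ) ⊢ (q_0, xxxxx, Z) ⊢ (q_2, xxxx, CZ) ⊢ (q_0, xxx, Z) ⊢ (q_2, xx, CZ) ⊢ (q_0, x, Z) ⊢ (q_2, ε, CZ)
All input consumed and state q_2 ∈ F.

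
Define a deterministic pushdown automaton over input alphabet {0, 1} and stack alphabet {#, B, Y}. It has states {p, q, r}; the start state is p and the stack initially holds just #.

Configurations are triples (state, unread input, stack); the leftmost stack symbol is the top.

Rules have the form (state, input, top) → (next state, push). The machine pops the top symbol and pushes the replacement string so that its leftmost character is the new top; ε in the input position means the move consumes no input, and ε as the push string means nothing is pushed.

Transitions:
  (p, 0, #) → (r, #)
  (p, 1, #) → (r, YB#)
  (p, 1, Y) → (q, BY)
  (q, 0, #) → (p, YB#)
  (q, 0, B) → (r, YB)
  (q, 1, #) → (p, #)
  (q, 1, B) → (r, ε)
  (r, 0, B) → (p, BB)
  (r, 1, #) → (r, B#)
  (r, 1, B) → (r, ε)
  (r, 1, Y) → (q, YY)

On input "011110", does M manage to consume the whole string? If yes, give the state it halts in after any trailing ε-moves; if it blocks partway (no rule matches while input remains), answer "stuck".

stuck

(p, 011110, #) ⊢ (r, 11110, #) ⊢ (r, 1110, B#) ⊢ (r, 110, #) ⊢ (r, 10, B#) ⊢ (r, 0, #)
No transition for (r, 0, top #); M blocks with input 0 remaining.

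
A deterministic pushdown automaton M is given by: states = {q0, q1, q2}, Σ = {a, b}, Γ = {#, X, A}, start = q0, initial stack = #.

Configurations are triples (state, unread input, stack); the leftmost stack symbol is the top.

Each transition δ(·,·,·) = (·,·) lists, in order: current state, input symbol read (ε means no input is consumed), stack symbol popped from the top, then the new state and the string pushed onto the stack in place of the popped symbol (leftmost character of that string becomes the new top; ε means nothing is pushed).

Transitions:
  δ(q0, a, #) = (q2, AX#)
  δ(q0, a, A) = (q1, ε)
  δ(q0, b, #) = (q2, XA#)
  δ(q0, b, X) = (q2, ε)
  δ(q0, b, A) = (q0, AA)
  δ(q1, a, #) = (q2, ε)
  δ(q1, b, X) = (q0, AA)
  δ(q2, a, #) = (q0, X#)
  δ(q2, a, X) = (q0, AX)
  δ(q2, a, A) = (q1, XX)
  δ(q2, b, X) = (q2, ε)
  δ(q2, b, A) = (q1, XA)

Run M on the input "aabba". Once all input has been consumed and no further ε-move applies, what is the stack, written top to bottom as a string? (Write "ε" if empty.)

AAXX#

(q0, aabba, #)
  read a, top #: go to q2, push AX# → (q2, abba, AX#)
  read a, top A: go to q1, push XX → (q1, bba, XXX#)
  read b, top X: go to q0, push AA → (q0, ba, AAXX#)
  read b, top A: go to q0, push AA → (q0, a, AAAXX#)
  read a, top A: go to q1, push ε → (q1, ε, AAXX#)
All input consumed in state q1 with stack AAXX#.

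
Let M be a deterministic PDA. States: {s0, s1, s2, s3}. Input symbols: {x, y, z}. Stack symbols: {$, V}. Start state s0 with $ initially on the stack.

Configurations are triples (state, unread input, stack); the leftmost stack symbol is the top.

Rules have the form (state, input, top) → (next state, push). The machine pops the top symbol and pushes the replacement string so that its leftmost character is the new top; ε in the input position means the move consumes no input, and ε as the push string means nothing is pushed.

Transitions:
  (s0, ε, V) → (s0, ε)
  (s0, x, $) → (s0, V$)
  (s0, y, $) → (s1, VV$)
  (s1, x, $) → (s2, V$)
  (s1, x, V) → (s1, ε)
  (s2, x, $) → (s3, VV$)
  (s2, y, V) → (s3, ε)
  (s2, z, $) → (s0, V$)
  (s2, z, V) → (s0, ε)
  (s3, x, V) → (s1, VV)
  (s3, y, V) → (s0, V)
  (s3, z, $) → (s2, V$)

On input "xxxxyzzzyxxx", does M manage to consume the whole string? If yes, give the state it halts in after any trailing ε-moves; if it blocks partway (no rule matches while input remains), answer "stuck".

(s0, xxxxyzzzyxxx, $)
  read x, top $: go to s0, push V$ → (s0, xxxyzzzyxxx, V$)
  ε-move, top V: go to s0, push ε → (s0, xxxyzzzyxxx, $)
  read x, top $: go to s0, push V$ → (s0, xxyzzzyxxx, V$)
  ε-move, top V: go to s0, push ε → (s0, xxyzzzyxxx, $)
  read x, top $: go to s0, push V$ → (s0, xyzzzyxxx, V$)
  ε-move, top V: go to s0, push ε → (s0, xyzzzyxxx, $)
  read x, top $: go to s0, push V$ → (s0, yzzzyxxx, V$)
  ε-move, top V: go to s0, push ε → (s0, yzzzyxxx, $)
  read y, top $: go to s1, push VV$ → (s1, zzzyxxx, VV$)
No transition for (s1, z, top V); M blocks with input zzzyxxx remaining.

stuck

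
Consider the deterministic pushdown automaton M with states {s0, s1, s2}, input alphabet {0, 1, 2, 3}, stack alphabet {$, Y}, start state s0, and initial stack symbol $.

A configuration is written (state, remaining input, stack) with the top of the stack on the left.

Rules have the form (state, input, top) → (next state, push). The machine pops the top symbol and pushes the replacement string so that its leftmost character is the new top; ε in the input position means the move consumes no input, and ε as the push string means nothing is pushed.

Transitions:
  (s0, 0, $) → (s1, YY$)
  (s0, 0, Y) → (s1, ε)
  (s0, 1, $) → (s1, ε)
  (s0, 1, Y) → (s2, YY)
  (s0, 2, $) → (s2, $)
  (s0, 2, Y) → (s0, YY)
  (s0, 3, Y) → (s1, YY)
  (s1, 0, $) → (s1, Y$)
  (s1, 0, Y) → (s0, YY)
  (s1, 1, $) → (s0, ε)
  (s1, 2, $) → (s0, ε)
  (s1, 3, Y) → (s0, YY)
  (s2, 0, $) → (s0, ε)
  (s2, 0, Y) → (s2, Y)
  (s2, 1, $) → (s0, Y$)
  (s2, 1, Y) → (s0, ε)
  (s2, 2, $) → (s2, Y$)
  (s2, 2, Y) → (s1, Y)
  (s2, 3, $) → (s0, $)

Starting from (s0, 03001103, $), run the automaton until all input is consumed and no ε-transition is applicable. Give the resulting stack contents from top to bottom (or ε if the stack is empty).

YYY$

(s0, 03001103, $)
  read 0, top $: go to s1, push YY$ → (s1, 3001103, YY$)
  read 3, top Y: go to s0, push YY → (s0, 001103, YYY$)
  read 0, top Y: go to s1, push ε → (s1, 01103, YY$)
  read 0, top Y: go to s0, push YY → (s0, 1103, YYY$)
  read 1, top Y: go to s2, push YY → (s2, 103, YYYY$)
  read 1, top Y: go to s0, push ε → (s0, 03, YYY$)
  read 0, top Y: go to s1, push ε → (s1, 3, YY$)
  read 3, top Y: go to s0, push YY → (s0, ε, YYY$)
All input consumed in state s0 with stack YYY$.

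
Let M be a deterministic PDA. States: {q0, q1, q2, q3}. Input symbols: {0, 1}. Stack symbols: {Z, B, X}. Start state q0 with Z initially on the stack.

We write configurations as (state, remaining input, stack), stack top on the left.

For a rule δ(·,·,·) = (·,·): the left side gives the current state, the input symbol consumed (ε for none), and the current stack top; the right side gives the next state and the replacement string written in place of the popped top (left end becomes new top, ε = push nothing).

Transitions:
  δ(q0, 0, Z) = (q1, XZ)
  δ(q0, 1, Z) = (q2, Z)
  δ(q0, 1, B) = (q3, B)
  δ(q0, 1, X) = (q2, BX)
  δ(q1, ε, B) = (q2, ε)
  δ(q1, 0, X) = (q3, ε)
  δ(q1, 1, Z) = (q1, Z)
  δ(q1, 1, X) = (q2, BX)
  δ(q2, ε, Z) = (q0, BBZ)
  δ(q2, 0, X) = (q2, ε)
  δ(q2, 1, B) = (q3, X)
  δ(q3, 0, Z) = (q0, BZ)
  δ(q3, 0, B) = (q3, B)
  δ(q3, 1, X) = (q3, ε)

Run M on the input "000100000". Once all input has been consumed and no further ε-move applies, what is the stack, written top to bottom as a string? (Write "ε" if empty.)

(q0, 000100000, Z)
  read 0, top Z: go to q1, push XZ → (q1, 00100000, XZ)
  read 0, top X: go to q3, push ε → (q3, 0100000, Z)
  read 0, top Z: go to q0, push BZ → (q0, 100000, BZ)
  read 1, top B: go to q3, push B → (q3, 00000, BZ)
  read 0, top B: go to q3, push B → (q3, 0000, BZ)
  read 0, top B: go to q3, push B → (q3, 000, BZ)
  read 0, top B: go to q3, push B → (q3, 00, BZ)
  read 0, top B: go to q3, push B → (q3, 0, BZ)
  read 0, top B: go to q3, push B → (q3, ε, BZ)
All input consumed in state q3 with stack BZ.

BZ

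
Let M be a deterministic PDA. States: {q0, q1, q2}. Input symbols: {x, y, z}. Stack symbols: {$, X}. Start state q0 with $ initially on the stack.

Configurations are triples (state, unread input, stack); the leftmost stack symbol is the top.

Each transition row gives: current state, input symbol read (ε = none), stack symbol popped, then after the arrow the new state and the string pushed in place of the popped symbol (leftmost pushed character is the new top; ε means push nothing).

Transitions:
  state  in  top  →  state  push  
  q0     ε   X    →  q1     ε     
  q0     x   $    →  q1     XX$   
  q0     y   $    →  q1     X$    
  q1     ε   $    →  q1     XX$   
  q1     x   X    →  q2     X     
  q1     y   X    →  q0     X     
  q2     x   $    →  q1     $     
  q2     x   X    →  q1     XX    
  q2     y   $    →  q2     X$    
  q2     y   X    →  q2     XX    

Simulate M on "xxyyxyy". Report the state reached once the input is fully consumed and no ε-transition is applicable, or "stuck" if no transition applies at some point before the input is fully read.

(q0, xxyyxyy, $) ⊢ (q1, xyyxyy, XX$) ⊢ (q2, yyxyy, XX$) ⊢ (q2, yxyy, XXX$) ⊢ (q2, xyy, XXXX$) ⊢ (q1, yy, XXXXX$) ⊢ (q0, y, XXXXX$) ⊢ (q1, y, XXXX$) ⊢ (q0, ε, XXXX$) ⊢ (q1, ε, XXX$)
All input consumed; M is in state q1.

q1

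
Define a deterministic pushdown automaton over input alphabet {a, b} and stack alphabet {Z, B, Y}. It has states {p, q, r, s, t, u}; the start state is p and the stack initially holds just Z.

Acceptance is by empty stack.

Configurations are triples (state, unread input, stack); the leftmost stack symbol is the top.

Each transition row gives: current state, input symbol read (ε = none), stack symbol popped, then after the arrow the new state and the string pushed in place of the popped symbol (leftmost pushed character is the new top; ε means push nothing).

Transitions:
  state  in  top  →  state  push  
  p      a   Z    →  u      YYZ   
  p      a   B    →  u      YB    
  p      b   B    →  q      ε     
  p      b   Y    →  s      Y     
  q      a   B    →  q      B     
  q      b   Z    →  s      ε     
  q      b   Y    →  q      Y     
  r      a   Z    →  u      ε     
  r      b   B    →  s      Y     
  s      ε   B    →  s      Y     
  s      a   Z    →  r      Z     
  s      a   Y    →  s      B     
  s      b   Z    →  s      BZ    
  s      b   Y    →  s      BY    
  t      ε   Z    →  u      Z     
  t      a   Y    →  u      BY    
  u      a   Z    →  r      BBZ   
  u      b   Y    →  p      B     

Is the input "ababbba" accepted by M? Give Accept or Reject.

Reject

(p, ababbba, Z)
  read a, top Z: go to u, push YYZ → (u, babbba, YYZ)
  read b, top Y: go to p, push B → (p, abbba, BYZ)
  read a, top B: go to u, push YB → (u, bbba, YBYZ)
  read b, top Y: go to p, push B → (p, bba, BBYZ)
  read b, top B: go to q, push ε → (q, ba, BYZ)
No transition applies at (q, ba, BYZ); input not fully consumed.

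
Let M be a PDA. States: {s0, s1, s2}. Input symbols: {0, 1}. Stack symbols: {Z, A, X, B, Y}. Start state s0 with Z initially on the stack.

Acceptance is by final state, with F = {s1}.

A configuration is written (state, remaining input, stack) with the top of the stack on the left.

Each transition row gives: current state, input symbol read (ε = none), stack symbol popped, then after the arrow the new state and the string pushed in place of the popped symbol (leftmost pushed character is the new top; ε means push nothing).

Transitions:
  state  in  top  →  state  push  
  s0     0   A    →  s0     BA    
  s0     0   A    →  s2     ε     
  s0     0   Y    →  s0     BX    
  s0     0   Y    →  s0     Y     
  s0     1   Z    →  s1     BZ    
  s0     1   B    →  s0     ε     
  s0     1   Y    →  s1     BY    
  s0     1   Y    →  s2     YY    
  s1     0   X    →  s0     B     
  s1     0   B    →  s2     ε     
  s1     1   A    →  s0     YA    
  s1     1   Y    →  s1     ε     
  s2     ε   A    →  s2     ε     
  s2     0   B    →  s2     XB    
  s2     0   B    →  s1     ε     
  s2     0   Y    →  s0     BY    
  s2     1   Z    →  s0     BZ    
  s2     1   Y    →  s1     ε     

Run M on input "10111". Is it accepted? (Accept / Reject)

One accepting computation: (s0, 10111, Z) ⊢ (s1, 0111, BZ) ⊢ (s2, 111, Z) ⊢ (s0, 11, BZ) ⊢ (s0, 1, Z) ⊢ (s1, ε, BZ)
All input consumed and state s1 ∈ F.

Accept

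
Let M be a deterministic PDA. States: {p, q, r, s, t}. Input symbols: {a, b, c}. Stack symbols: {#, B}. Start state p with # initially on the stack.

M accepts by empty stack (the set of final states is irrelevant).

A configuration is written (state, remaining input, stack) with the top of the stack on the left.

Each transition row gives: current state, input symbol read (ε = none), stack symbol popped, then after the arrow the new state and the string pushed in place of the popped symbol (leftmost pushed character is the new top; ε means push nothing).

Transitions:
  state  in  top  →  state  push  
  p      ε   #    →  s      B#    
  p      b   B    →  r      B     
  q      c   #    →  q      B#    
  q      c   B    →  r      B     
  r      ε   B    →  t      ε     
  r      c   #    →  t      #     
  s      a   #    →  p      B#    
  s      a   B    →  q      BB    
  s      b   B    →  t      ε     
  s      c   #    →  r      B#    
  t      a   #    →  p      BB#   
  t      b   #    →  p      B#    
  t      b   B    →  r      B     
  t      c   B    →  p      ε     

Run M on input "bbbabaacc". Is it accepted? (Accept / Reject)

(p, bbbabaacc, #)
  ε-move, top #: go to s, push B# → (s, bbbabaacc, B#)
  read b, top B: go to t, push ε → (t, bbabaacc, #)
  read b, top #: go to p, push B# → (p, babaacc, B#)
  read b, top B: go to r, push B → (r, abaacc, B#)
  ε-move, top B: go to t, push ε → (t, abaacc, #)
  read a, top #: go to p, push BB# → (p, baacc, BB#)
  read b, top B: go to r, push B → (r, aacc, BB#)
  ε-move, top B: go to t, push ε → (t, aacc, B#)
No transition applies at (t, aacc, B#); input not fully consumed.

Reject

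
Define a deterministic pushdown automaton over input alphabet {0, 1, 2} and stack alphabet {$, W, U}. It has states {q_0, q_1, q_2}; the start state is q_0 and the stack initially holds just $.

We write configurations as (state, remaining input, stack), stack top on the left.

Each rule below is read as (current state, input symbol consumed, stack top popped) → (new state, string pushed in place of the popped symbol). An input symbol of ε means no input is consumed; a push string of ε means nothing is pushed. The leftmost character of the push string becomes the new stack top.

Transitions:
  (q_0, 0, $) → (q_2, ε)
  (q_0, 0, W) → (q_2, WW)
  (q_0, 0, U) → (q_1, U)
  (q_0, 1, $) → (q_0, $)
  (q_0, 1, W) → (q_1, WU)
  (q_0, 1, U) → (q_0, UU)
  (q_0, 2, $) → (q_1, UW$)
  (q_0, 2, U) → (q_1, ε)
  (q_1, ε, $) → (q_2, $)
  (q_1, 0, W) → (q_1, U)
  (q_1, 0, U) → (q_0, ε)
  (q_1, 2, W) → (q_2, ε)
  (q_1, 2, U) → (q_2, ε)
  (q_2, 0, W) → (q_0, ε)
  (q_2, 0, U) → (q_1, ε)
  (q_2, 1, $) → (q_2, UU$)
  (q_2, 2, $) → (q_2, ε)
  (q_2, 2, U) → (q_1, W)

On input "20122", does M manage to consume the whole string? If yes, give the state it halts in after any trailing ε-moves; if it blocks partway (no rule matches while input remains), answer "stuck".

(q_0, 20122, $) ⊢ (q_1, 0122, UW$) ⊢ (q_0, 122, W$) ⊢ (q_1, 22, WU$) ⊢ (q_2, 2, U$) ⊢ (q_1, ε, W$)
All input consumed; M is in state q_1.

q_1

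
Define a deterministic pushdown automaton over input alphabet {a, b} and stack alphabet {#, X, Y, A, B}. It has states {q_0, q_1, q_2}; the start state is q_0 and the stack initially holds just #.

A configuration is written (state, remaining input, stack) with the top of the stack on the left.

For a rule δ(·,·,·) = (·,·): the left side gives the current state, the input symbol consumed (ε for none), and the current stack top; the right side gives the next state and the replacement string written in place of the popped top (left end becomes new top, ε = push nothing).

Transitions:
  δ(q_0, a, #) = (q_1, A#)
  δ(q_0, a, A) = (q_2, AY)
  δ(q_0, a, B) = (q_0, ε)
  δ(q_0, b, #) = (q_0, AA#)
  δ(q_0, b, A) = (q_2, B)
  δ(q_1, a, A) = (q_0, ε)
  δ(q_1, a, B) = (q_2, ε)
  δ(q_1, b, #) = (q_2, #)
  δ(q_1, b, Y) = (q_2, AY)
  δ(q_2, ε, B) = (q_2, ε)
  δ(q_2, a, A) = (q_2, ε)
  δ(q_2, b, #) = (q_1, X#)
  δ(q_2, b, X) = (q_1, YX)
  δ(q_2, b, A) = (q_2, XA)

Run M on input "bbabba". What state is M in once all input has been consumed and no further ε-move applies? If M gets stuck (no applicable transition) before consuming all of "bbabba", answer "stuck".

(q_0, bbabba, #)
  read b, top #: go to q_0, push AA# → (q_0, babba, AA#)
  read b, top A: go to q_2, push B → (q_2, abba, BA#)
  ε-move, top B: go to q_2, push ε → (q_2, abba, A#)
  read a, top A: go to q_2, push ε → (q_2, bba, #)
  read b, top #: go to q_1, push X# → (q_1, ba, X#)
No transition for (q_1, b, top X); M blocks with input ba remaining.

stuck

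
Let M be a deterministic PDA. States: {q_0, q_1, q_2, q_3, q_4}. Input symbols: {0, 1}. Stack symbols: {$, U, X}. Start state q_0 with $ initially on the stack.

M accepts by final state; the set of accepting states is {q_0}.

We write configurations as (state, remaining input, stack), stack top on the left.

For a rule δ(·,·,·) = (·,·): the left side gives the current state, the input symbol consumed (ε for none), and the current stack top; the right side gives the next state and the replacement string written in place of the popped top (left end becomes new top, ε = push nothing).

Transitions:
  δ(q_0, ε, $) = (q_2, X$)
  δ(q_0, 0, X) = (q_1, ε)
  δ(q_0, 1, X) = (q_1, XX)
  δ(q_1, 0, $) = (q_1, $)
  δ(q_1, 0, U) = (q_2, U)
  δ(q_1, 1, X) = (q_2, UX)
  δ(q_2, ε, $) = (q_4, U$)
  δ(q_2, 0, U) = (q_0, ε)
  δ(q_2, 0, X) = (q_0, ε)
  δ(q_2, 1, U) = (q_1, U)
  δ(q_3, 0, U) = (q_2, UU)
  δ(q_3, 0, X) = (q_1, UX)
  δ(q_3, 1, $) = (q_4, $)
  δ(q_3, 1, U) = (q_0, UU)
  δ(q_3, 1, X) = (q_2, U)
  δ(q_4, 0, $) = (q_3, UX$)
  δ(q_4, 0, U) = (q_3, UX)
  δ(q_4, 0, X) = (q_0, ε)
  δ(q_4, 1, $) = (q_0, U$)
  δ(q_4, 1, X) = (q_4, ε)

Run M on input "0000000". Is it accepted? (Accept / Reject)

Accept

(q_0, 0000000, $)
  ε-move, top $: go to q_2, push X$ → (q_2, 0000000, X$)
  read 0, top X: go to q_0, push ε → (q_0, 000000, $)
  ε-move, top $: go to q_2, push X$ → (q_2, 000000, X$)
  read 0, top X: go to q_0, push ε → (q_0, 00000, $)
  ε-move, top $: go to q_2, push X$ → (q_2, 00000, X$)
  read 0, top X: go to q_0, push ε → (q_0, 0000, $)
  ε-move, top $: go to q_2, push X$ → (q_2, 0000, X$)
  read 0, top X: go to q_0, push ε → (q_0, 000, $)
  ε-move, top $: go to q_2, push X$ → (q_2, 000, X$)
  read 0, top X: go to q_0, push ε → (q_0, 00, $)
  ε-move, top $: go to q_2, push X$ → (q_2, 00, X$)
  read 0, top X: go to q_0, push ε → (q_0, 0, $)
  ε-move, top $: go to q_2, push X$ → (q_2, 0, X$)
  read 0, top X: go to q_0, push ε → (q_0, ε, $)
All input consumed; state q_0 ∈ F.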